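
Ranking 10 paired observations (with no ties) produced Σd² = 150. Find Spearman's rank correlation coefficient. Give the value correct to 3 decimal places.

ρ = 1 − 6Σd² / [n(n²−1)] = 1 − 6×150 / (10×99)
  = 1 − 900/990 = 1 − 0.9091 ≈ 0.091

0.091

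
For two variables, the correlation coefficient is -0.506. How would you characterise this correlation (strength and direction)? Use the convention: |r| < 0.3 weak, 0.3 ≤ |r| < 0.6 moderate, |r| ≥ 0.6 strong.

r = -0.506 < 0 so the relationship is negative.
|r| = 0.506, which falls in the moderate range.

moderate negative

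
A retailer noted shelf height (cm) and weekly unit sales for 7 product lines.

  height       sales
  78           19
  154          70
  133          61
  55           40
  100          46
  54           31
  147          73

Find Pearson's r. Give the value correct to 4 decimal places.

n = 7, Σx = 721, Σy = 340, Σx² = 85039, Σy² = 18988, Σxy = 39580
nΣxy − ΣxΣy = 277060 − 245140 = 31920
nΣx² − (Σx)² = 595273 − 519841 = 75432; nΣy² − (Σy)² = 132916 − 115600 = 17316
r = 31920 / √(75432 × 17316) = 31920 / 36141.1194 ≈ 0.8832

0.8832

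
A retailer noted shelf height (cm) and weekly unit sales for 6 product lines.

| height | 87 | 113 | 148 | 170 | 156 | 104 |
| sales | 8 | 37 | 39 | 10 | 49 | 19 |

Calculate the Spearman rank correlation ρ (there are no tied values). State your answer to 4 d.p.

Rank height: 1, 3, 4, 6, 5, 2
Rank sales: 1, 4, 5, 2, 6, 3
d = rank(height) − rank(sales): 0, -1, -1, 4, -1, -1; Σd² = 20
ρ = 1 − 6Σd² / [n(n²−1)] = 1 − 6×20 / (6×35) = 1 − 120/210 ≈ 0.4286

0.4286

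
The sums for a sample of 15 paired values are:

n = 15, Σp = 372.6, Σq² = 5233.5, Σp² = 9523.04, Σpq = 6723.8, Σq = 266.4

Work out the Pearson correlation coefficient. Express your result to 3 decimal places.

r = (nΣpq − ΣpΣq) / √[(nΣp² − (Σp)²)(nΣq² − (Σq)²)]
Numerator: 15×6723.8 − 372.6×266.4 = 1596.36
Denominator: √[(142845.6 − 138830.76)(78502.5 − 70968.96)] = √[4014.84 × 7533.54] = 5499.6325
r = 1596.36 / 5499.6325 ≈ 0.290

0.290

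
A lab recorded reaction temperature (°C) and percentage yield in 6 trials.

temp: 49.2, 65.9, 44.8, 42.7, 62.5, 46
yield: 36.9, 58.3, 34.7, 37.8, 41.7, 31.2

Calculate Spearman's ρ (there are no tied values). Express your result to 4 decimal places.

Rank temp: 4, 6, 2, 1, 5, 3
Rank yield: 3, 6, 2, 4, 5, 1
d = rank(temp) − rank(yield): 1, 0, 0, -3, 0, 2; Σd² = 14
ρ = 1 − 6Σd² / [n(n²−1)] = 1 − 6×14 / (6×35) = 1 − 84/210 ≈ 0.6000

0.6000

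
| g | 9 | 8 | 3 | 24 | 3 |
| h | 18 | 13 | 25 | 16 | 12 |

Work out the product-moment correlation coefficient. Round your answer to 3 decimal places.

-0.161

n = 5, Σg = 47, Σh = 84, Σg² = 739, Σh² = 1518, Σgh = 761
nΣgh − ΣgΣh = 3805 − 3948 = -143
nΣg² − (Σg)² = 3695 − 2209 = 1486; nΣh² − (Σh)² = 7590 − 7056 = 534
r = -143 / √(1486 × 534) = -143 / 890.7996 ≈ -0.161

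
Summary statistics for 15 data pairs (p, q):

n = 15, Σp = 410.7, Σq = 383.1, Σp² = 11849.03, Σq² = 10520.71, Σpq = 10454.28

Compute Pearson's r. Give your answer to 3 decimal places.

-0.052

r = (nΣpq − ΣpΣq) / √[(nΣp² − (Σp)²)(nΣq² − (Σq)²)]
Numerator: 15×10454.28 − 410.7×383.1 = -524.97
Denominator: √[(177735.45 − 168674.49)(157810.65 − 146765.61)] = √[9060.96 × 11045.04] = 10003.9325
r = -524.97 / 10003.9325 ≈ -0.052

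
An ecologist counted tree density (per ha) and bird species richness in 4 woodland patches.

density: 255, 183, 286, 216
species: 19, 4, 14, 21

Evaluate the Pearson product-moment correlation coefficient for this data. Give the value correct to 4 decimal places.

n = 4, Σx = 940, Σy = 58, Σx² = 226966, Σy² = 1014, Σxy = 14117
nΣxy − ΣxΣy = 56468 − 54520 = 1948
nΣx² − (Σx)² = 907864 − 883600 = 24264; nΣy² − (Σy)² = 4056 − 3364 = 692
r = 1948 / √(24264 × 692) = 1948 / 4097.6442 ≈ 0.4754

0.4754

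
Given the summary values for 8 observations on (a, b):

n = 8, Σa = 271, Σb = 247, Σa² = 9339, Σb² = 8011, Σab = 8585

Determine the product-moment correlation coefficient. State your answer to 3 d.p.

r = (nΣab − ΣaΣb) / √[(nΣa² − (Σa)²)(nΣb² − (Σb)²)]
Numerator: 8×8585 − 271×247 = 1743
Denominator: √[(74712 − 73441)(64088 − 61009)] = √[1271 × 3079] = 1978.2338
r = 1743 / 1978.2338 ≈ 0.881

0.881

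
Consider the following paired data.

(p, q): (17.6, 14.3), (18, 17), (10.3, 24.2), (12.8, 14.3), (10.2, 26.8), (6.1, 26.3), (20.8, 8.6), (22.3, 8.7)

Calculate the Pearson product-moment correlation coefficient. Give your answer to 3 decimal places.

n = 8, Σp = 118.1, Σq = 140.2, Σp² = 1974.87, Σq² = 2843.2, Σpq = 1796.66
nΣpq − ΣpΣq = 14373.28 − 16557.62 = -2184.34
nΣp² − (Σp)² = 15798.96 − 13947.61 = 1851.35; nΣq² − (Σq)² = 22745.6 − 19656.04 = 3089.56
r = -2184.34 / √(1851.35 × 3089.56) = -2184.34 / 2391.6222 ≈ -0.913

-0.913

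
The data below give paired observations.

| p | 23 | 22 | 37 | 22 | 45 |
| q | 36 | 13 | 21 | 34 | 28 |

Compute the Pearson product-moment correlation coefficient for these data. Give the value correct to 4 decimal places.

-0.0857

n = 5, Σp = 149, Σq = 132, Σp² = 4891, Σq² = 3846, Σpq = 3899
nΣpq − ΣpΣq = 19495 − 19668 = -173
nΣp² − (Σp)² = 24455 − 22201 = 2254; nΣq² − (Σq)² = 19230 − 17424 = 1806
r = -173 / √(2254 × 1806) = -173 / 2017.6035 ≈ -0.0857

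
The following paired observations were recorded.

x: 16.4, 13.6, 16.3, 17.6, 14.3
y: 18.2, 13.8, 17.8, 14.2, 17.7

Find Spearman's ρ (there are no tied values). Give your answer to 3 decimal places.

Rank x: 4, 1, 3, 5, 2
Rank y: 5, 1, 4, 2, 3
d = rank(x) − rank(y): -1, 0, -1, 3, -1; Σd² = 12
ρ = 1 − 6Σd² / [n(n²−1)] = 1 − 6×12 / (5×24) = 1 − 72/120 ≈ 0.400

0.400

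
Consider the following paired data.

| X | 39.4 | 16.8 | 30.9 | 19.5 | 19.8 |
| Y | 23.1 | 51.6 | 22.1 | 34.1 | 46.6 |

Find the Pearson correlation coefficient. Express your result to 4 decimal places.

-0.8575

n = 5, ΣX = 126.4, ΣY = 177.5, ΣX² = 3561.7, ΣY² = 7018.95, ΣXY = 4047.54
nΣXY − ΣXΣY = 20237.7 − 22436 = -2198.3
nΣX² − (ΣX)² = 17808.5 − 15976.96 = 1831.54; nΣY² − (ΣY)² = 35094.75 − 31506.25 = 3588.5
r = -2198.3 / √(1831.54 × 3588.5) = -2198.3 / 2563.6851 ≈ -0.8575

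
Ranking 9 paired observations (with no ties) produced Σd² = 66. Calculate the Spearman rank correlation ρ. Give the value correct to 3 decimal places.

ρ = 1 − 6Σd² / [n(n²−1)] = 1 − 6×66 / (9×80)
  = 1 − 396/720 = 1 − 0.5500 ≈ 0.450

0.450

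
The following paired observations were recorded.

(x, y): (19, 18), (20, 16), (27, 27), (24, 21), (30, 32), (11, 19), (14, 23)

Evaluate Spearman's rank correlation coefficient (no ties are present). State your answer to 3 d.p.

Rank x: 3, 4, 6, 5, 7, 1, 2
Rank y: 2, 1, 6, 4, 7, 3, 5
d = rank(x) − rank(y): 1, 3, 0, 1, 0, -2, -3; Σd² = 24
ρ = 1 − 6Σd² / [n(n²−1)] = 1 − 6×24 / (7×48) = 1 − 144/336 ≈ 0.571

0.571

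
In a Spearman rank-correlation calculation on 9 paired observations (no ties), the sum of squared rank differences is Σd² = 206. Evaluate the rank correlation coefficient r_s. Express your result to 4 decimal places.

-0.7167

ρ = 1 − 6Σd² / [n(n²−1)] = 1 − 6×206 / (9×80)
  = 1 − 1236/720 = 1 − 1.71667 ≈ -0.7167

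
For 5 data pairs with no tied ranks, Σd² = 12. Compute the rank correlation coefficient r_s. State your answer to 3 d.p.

0.400

ρ = 1 − 6Σd² / [n(n²−1)] = 1 − 6×12 / (5×24)
  = 1 − 72/120 = 1 − 0.6000 ≈ 0.400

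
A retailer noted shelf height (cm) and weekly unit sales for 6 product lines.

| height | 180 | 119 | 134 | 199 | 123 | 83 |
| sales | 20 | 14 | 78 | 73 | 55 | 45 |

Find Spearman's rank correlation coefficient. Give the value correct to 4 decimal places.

0.4286

Rank height: 5, 2, 4, 6, 3, 1
Rank sales: 2, 1, 6, 5, 4, 3
d = rank(height) − rank(sales): 3, 1, -2, 1, -1, -2; Σd² = 20
ρ = 1 − 6Σd² / [n(n²−1)] = 1 − 6×20 / (6×35) = 1 − 120/210 ≈ 0.4286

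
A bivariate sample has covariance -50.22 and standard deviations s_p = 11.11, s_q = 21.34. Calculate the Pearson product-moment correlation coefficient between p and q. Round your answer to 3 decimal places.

-0.212

r = Cov(p,q) / (s_p · s_q) = -50.22 / (11.11 × 21.34)
  = -50.22 / 237.0874 ≈ -0.212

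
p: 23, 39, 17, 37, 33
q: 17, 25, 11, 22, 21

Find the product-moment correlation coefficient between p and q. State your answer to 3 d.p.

n = 5, Σp = 149, Σq = 96, Σp² = 4797, Σq² = 1960, Σpq = 3060
nΣpq − ΣpΣq = 15300 − 14304 = 996
nΣp² − (Σp)² = 23985 − 22201 = 1784; nΣq² − (Σq)² = 9800 − 9216 = 584
r = 996 / √(1784 × 584) = 996 / 1020.7135 ≈ 0.976

0.976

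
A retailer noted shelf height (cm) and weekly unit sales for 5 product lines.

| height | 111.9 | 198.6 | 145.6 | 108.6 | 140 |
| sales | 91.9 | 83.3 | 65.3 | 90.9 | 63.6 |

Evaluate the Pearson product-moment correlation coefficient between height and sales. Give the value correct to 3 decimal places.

-0.283

n = 5, Σx = 704.7, Σy = 395, Σx² = 104556.89, Σy² = 31956.36, Σxy = 55110.41
nΣxy − ΣxΣy = 275552.05 − 278356.5 = -2804.45
nΣx² − (Σx)² = 522784.45 − 496602.09 = 26182.36; nΣy² − (Σy)² = 159781.8 − 156025 = 3756.8
r = -2804.45 / √(26182.36 × 3756.8) = -2804.45 / 9917.7563 ≈ -0.283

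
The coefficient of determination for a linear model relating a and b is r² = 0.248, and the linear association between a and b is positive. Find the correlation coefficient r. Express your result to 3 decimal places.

|r| = √0.248 = 0.498
The association is positive, so r = 0.498.

0.498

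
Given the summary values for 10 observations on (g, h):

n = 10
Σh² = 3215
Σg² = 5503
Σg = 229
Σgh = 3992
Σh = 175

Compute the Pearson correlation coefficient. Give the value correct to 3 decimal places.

r = (nΣgh − ΣgΣh) / √[(nΣg² − (Σg)²)(nΣh² − (Σh)²)]
Numerator: 10×3992 − 229×175 = -155
Denominator: √[(55030 − 52441)(32150 − 30625)] = √[2589 × 1525] = 1987.0141
r = -155 / 1987.0141 ≈ -0.078

-0.078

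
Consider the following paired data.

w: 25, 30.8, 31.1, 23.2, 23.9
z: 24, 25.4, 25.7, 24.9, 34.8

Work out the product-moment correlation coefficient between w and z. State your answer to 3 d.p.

-0.318

n = 5, Σw = 134, Σz = 134.8, Σw² = 3650.3, Σz² = 3712.7, Σwz = 3590.99
nΣwz − ΣwΣz = 17954.95 − 18063.2 = -108.25
nΣw² − (Σw)² = 18251.5 − 17956 = 295.5; nΣz² − (Σz)² = 18563.5 − 18171.04 = 392.46
r = -108.25 / √(295.5 × 392.46) = -108.25 / 340.5465 ≈ -0.318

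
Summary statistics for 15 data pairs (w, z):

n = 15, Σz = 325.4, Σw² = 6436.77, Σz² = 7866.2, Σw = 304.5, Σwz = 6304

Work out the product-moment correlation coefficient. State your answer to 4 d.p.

r = (nΣwz − ΣwΣz) / √[(nΣw² − (Σw)²)(nΣz² − (Σz)²)]
Numerator: 15×6304 − 304.5×325.4 = -4524.3
Denominator: √[(96551.55 − 92720.25)(117993 − 105885.16)] = √[3831.3 × 12107.84] = 6810.9300
r = -4524.3 / 6810.9300 ≈ -0.6643

-0.6643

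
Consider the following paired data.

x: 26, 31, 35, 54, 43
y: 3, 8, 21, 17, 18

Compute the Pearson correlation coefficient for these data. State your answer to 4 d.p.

n = 5, Σx = 189, Σy = 67, Σx² = 7627, Σy² = 1127, Σxy = 2753
nΣxy − ΣxΣy = 13765 − 12663 = 1102
nΣx² − (Σx)² = 38135 − 35721 = 2414; nΣy² − (Σy)² = 5635 − 4489 = 1146
r = 1102 / √(2414 × 1146) = 1102 / 1663.2631 ≈ 0.6626

0.6626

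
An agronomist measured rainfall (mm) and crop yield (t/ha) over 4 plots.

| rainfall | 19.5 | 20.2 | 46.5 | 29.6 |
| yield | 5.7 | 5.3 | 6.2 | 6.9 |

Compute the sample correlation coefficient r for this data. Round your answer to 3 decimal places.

0.502

n = 4, Σx = 115.8, Σy = 24.1, Σx² = 3826.7, Σy² = 146.63, Σxy = 710.75
nΣxy − ΣxΣy = 2843 − 2790.78 = 52.22
nΣx² − (Σx)² = 15306.8 − 13409.64 = 1897.16; nΣy² − (Σy)² = 586.52 − 580.81 = 5.71
r = 52.22 / √(1897.16 × 5.71) = 52.22 / 104.0807 ≈ 0.502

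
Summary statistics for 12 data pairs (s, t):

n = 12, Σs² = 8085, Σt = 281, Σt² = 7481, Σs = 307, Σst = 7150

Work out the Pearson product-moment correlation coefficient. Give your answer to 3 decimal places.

r = (nΣst − ΣsΣt) / √[(nΣs² − (Σs)²)(nΣt² − (Σt)²)]
Numerator: 12×7150 − 307×281 = -467
Denominator: √[(97020 − 94249)(89772 − 78961)] = √[2771 × 10811] = 5473.3245
r = -467 / 5473.3245 ≈ -0.085

-0.085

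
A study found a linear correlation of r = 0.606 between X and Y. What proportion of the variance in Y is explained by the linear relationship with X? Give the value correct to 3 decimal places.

0.367

r² = (0.606)² = 0.367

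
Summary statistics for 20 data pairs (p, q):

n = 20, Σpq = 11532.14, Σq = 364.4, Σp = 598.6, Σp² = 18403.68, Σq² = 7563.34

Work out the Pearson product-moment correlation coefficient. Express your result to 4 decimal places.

r = (nΣpq − ΣpΣq) / √[(nΣp² − (Σp)²)(nΣq² − (Σq)²)]
Numerator: 20×11532.14 − 598.6×364.4 = 12512.96
Denominator: √[(368073.6 − 358321.96)(151266.8 − 132787.36)] = √[9751.64 × 18479.44] = 13424.0399
r = 12512.96 / 13424.0399 ≈ 0.9321

0.9321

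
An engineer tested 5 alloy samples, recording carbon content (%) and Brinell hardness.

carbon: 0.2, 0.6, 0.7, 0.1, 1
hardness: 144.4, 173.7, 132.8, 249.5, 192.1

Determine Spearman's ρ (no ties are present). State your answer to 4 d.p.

-0.3000

Rank carbon: 2, 3, 4, 1, 5
Rank hardness: 2, 3, 1, 5, 4
d = rank(carbon) − rank(hardness): 0, 0, 3, -4, 1; Σd² = 26
ρ = 1 − 6Σd² / [n(n²−1)] = 1 − 6×26 / (5×24) = 1 − 156/120 ≈ -0.3000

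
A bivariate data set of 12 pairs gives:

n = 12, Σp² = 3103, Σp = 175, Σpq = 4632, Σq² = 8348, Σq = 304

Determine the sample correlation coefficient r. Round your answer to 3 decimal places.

r = (nΣpq − ΣpΣq) / √[(nΣp² − (Σp)²)(nΣq² − (Σq)²)]
Numerator: 12×4632 − 175×304 = 2384
Denominator: √[(37236 − 30625)(100176 − 92416)] = √[6611 × 7760] = 7162.4968
r = 2384 / 7162.4968 ≈ 0.333

0.333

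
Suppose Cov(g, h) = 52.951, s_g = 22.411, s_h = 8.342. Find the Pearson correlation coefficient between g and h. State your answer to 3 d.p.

0.283

r = Cov(g,h) / (s_g · s_h) = 52.951 / (22.411 × 8.342)
  = 52.951 / 186.9526 ≈ 0.283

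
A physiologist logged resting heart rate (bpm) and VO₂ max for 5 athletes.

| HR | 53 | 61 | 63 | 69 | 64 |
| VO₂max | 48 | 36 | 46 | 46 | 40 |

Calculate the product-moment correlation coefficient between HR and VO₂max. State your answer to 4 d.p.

n = 5, Σx = 310, Σy = 216, Σx² = 19356, Σy² = 9432, Σxy = 13372
nΣxy − ΣxΣy = 66860 − 66960 = -100
nΣx² − (Σx)² = 96780 − 96100 = 680; nΣy² − (Σy)² = 47160 − 46656 = 504
r = -100 / √(680 × 504) = -100 / 585.4229 ≈ -0.1708

-0.1708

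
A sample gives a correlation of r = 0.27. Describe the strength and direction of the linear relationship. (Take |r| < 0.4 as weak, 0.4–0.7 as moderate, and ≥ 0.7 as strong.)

weak positive

r = 0.27 > 0 so the relationship is positive.
|r| = 0.27, which falls in the weak range.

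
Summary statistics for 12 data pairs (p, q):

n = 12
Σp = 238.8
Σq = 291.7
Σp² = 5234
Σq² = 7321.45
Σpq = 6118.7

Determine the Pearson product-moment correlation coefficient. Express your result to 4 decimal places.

0.9413

r = (nΣpq − ΣpΣq) / √[(nΣp² − (Σp)²)(nΣq² − (Σq)²)]
Numerator: 12×6118.7 − 238.8×291.7 = 3766.44
Denominator: √[(62808 − 57025.44)(87857.4 − 85088.89)] = √[5782.56 × 2768.51] = 4001.1342
r = 3766.44 / 4001.1342 ≈ 0.9413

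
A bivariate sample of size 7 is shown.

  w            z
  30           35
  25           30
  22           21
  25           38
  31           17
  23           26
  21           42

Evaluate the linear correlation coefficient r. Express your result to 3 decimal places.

n = 7, Σw = 177, Σz = 209, Σw² = 4565, Σz² = 6739, Σwz = 5219
nΣwz − ΣwΣz = 36533 − 36993 = -460
nΣw² − (Σw)² = 31955 − 31329 = 626; nΣz² − (Σz)² = 47173 − 43681 = 3492
r = -460 / √(626 × 3492) = -460 / 1478.5101 ≈ -0.311

-0.311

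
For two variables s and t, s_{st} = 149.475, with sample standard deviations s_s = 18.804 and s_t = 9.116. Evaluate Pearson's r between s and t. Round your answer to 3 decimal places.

r = Cov(s,t) / (s_s · s_t) = 149.475 / (18.804 × 9.116)
  = 149.475 / 171.4173 ≈ 0.872

0.872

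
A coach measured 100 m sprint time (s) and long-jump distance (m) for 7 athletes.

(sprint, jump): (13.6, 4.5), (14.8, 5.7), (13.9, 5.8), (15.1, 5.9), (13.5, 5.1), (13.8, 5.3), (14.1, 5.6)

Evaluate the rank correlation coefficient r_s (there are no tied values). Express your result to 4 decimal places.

Rank sprint: 2, 6, 4, 7, 1, 3, 5
Rank jump: 1, 5, 6, 7, 2, 3, 4
d = rank(sprint) − rank(jump): 1, 1, -2, 0, -1, 0, 1; Σd² = 8
ρ = 1 − 6Σd² / [n(n²−1)] = 1 − 6×8 / (7×48) = 1 − 48/336 ≈ 0.8571

0.8571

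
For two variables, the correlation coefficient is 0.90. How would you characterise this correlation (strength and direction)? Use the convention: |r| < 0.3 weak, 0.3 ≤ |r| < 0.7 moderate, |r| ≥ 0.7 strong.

strong positive

r = 0.90 > 0 so the relationship is positive.
|r| = 0.90, which falls in the strong range.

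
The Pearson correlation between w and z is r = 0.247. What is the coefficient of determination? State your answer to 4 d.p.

r² = (0.247)² = 0.0610

0.0610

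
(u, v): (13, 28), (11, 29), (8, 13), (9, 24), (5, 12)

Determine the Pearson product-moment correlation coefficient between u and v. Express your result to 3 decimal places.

0.886

n = 5, Σu = 46, Σv = 106, Σu² = 460, Σv² = 2514, Σuv = 1063
nΣuv − ΣuΣv = 5315 − 4876 = 439
nΣu² − (Σu)² = 2300 − 2116 = 184; nΣv² − (Σv)² = 12570 − 11236 = 1334
r = 439 / √(184 × 1334) = 439 / 495.4352 ≈ 0.886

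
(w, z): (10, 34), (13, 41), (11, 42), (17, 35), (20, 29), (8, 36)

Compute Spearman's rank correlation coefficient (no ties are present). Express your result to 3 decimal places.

Rank w: 2, 4, 3, 5, 6, 1
Rank z: 2, 5, 6, 3, 1, 4
d = rank(w) − rank(z): 0, -1, -3, 2, 5, -3; Σd² = 48
ρ = 1 − 6Σd² / [n(n²−1)] = 1 − 6×48 / (6×35) = 1 − 288/210 ≈ -0.371

-0.371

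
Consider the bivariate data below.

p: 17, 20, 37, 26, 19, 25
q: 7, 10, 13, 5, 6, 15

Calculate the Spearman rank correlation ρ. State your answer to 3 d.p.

0.257

Rank p: 1, 3, 6, 5, 2, 4
Rank q: 3, 4, 5, 1, 2, 6
d = rank(p) − rank(q): -2, -1, 1, 4, 0, -2; Σd² = 26
ρ = 1 − 6Σd² / [n(n²−1)] = 1 − 6×26 / (6×35) = 1 − 156/210 ≈ 0.257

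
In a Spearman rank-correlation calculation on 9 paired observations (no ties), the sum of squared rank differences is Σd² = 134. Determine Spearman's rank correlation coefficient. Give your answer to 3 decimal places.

ρ = 1 − 6Σd² / [n(n²−1)] = 1 − 6×134 / (9×80)
  = 1 − 804/720 = 1 − 1.1167 ≈ -0.117

-0.117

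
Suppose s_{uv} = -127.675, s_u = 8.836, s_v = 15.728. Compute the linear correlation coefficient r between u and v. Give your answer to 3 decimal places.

r = Cov(u,v) / (s_u · s_v) = -127.675 / (8.836 × 15.728)
  = -127.675 / 138.9726 ≈ -0.919

-0.919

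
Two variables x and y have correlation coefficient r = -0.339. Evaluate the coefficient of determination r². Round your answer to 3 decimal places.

r² = (-0.339)² = 0.115

0.115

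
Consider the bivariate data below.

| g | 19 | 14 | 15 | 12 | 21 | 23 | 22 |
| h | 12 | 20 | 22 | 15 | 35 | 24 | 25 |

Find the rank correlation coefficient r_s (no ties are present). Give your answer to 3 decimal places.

Rank g: 4, 2, 3, 1, 5, 7, 6
Rank h: 1, 3, 4, 2, 7, 5, 6
d = rank(g) − rank(h): 3, -1, -1, -1, -2, 2, 0; Σd² = 20
ρ = 1 − 6Σd² / [n(n²−1)] = 1 − 6×20 / (7×48) = 1 − 120/336 ≈ 0.643

0.643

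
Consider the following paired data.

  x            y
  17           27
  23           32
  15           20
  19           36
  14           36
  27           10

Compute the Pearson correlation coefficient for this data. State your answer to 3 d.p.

-0.519

n = 6, Σx = 115, Σy = 161, Σx² = 2329, Σy² = 4845, Σxy = 2953
nΣxy − ΣxΣy = 17718 − 18515 = -797
nΣx² − (Σx)² = 13974 − 13225 = 749; nΣy² − (Σy)² = 29070 − 25921 = 3149
r = -797 / √(749 × 3149) = -797 / 1535.7737 ≈ -0.519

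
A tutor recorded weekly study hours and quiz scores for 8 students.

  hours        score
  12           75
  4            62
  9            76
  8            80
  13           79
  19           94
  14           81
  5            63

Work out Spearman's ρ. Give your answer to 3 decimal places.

0.833

Rank hours: 5, 1, 4, 3, 6, 8, 7, 2
Rank score: 3, 1, 4, 6, 5, 8, 7, 2
d = rank(hours) − rank(score): 2, 0, 0, -3, 1, 0, 0, 0; Σd² = 14
ρ = 1 − 6Σd² / [n(n²−1)] = 1 − 6×14 / (8×63) = 1 − 84/504 ≈ 0.833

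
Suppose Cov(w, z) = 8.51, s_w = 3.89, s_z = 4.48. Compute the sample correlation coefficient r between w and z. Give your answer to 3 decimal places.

0.488

r = Cov(w,z) / (s_w · s_z) = 8.51 / (3.89 × 4.48)
  = 8.51 / 17.4272 ≈ 0.488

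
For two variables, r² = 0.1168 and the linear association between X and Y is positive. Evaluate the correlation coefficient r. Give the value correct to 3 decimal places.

0.342

|r| = √0.1168 = 0.342
The association is positive, so r = 0.342.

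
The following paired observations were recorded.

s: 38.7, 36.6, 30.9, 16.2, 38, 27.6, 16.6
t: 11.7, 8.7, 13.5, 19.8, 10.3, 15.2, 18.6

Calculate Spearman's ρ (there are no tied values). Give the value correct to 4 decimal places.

Rank s: 7, 5, 4, 1, 6, 3, 2
Rank t: 3, 1, 4, 7, 2, 5, 6
d = rank(s) − rank(t): 4, 4, 0, -6, 4, -2, -4; Σd² = 104
ρ = 1 − 6Σd² / [n(n²−1)] = 1 − 6×104 / (7×48) = 1 − 624/336 ≈ -0.8571

-0.8571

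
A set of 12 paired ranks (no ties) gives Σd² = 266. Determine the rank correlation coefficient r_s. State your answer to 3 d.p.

0.070

ρ = 1 − 6Σd² / [n(n²−1)] = 1 − 6×266 / (12×143)
  = 1 − 1596/1716 = 1 − 0.9301 ≈ 0.070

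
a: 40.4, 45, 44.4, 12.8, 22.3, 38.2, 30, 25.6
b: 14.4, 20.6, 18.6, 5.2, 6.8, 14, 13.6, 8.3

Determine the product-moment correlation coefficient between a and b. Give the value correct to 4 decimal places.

0.9523

n = 8, Σa = 258.7, Σb = 101.5, Σa² = 9304.25, Σb² = 1500.81, Σab = 3708.08
nΣab − ΣaΣb = 29664.64 − 26258.05 = 3406.59
nΣa² − (Σa)² = 74434 − 66925.69 = 7508.31; nΣb² − (Σb)² = 12006.48 − 10302.25 = 1704.23
r = 3406.59 / √(7508.31 × 1704.23) = 3406.59 / 3577.1339 ≈ 0.9523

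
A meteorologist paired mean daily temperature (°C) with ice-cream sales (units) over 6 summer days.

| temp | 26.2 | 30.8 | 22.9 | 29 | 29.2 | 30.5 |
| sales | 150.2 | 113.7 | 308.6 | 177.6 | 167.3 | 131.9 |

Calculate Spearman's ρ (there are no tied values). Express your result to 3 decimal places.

-0.829

Rank temp: 2, 6, 1, 3, 4, 5
Rank sales: 3, 1, 6, 5, 4, 2
d = rank(temp) − rank(sales): -1, 5, -5, -2, 0, 3; Σd² = 64
ρ = 1 − 6Σd² / [n(n²−1)] = 1 − 6×64 / (6×35) = 1 − 384/210 ≈ -0.829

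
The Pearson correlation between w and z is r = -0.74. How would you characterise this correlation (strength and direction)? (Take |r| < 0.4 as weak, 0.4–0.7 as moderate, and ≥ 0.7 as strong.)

r = -0.74 < 0 so the relationship is negative.
|r| = 0.74, which falls in the strong range.

strong negative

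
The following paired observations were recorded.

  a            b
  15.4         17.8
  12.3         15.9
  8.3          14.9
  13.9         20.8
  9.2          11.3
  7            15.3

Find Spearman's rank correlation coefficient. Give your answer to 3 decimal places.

0.714

Rank a: 6, 4, 2, 5, 3, 1
Rank b: 5, 4, 2, 6, 1, 3
d = rank(a) − rank(b): 1, 0, 0, -1, 2, -2; Σd² = 10
ρ = 1 − 6Σd² / [n(n²−1)] = 1 − 6×10 / (6×35) = 1 − 60/210 ≈ 0.714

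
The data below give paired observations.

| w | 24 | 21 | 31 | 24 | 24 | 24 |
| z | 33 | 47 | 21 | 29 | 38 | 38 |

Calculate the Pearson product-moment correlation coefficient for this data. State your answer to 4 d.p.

-0.8880

n = 6, Σw = 148, Σz = 206, Σw² = 3706, Σz² = 7468, Σwz = 4950
nΣwz − ΣwΣz = 29700 − 30488 = -788
nΣw² − (Σw)² = 22236 − 21904 = 332; nΣz² − (Σz)² = 44808 − 42436 = 2372
r = -788 / √(332 × 2372) = -788 / 887.4142 ≈ -0.8880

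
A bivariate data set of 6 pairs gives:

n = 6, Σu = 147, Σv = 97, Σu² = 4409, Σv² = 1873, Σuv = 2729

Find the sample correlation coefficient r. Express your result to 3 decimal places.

0.710

r = (nΣuv − ΣuΣv) / √[(nΣu² − (Σu)²)(nΣv² − (Σv)²)]
Numerator: 6×2729 − 147×97 = 2115
Denominator: √[(26454 − 21609)(11238 − 9409)] = √[4845 × 1829] = 2976.8280
r = 2115 / 2976.8280 ≈ 0.710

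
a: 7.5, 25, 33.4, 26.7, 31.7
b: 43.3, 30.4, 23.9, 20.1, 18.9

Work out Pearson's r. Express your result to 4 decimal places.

-0.9156

n = 5, Σa = 124.3, Σb = 136.6, Σa² = 3514.59, Σb² = 4131.48, Σab = 3018.81
nΣab − ΣaΣb = 15094.05 − 16979.38 = -1885.33
nΣa² − (Σa)² = 17572.95 − 15450.49 = 2122.46; nΣb² − (Σb)² = 20657.4 − 18659.56 = 1997.84
r = -1885.33 / √(2122.46 × 1997.84) = -1885.33 / 2059.2075 ≈ -0.9156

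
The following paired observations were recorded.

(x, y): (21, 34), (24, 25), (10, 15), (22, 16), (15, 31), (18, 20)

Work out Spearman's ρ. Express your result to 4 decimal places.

0.2571

Rank x: 4, 6, 1, 5, 2, 3
Rank y: 6, 4, 1, 2, 5, 3
d = rank(x) − rank(y): -2, 2, 0, 3, -3, 0; Σd² = 26
ρ = 1 − 6Σd² / [n(n²−1)] = 1 − 6×26 / (6×35) = 1 − 156/210 ≈ 0.2571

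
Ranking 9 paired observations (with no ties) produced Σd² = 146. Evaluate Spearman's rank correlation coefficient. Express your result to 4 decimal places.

ρ = 1 − 6Σd² / [n(n²−1)] = 1 − 6×146 / (9×80)
  = 1 − 876/720 = 1 − 1.21667 ≈ -0.2167

-0.2167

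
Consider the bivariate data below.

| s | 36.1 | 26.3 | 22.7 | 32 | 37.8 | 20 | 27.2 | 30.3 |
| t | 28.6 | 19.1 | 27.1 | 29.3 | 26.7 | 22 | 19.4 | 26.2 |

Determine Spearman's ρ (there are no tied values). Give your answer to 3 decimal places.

0.500

Rank s: 7, 3, 2, 6, 8, 1, 4, 5
Rank t: 7, 1, 6, 8, 5, 3, 2, 4
d = rank(s) − rank(t): 0, 2, -4, -2, 3, -2, 2, 1; Σd² = 42
ρ = 1 − 6Σd² / [n(n²−1)] = 1 − 6×42 / (8×63) = 1 − 252/504 ≈ 0.500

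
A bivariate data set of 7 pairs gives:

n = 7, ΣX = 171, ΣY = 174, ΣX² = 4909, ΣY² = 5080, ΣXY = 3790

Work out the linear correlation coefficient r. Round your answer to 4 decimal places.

-0.6197

r = (nΣXY − ΣXΣY) / √[(nΣX² − (ΣX)²)(nΣY² − (ΣY)²)]
Numerator: 7×3790 − 171×174 = -3224
Denominator: √[(34363 − 29241)(35560 − 30276)] = √[5122 × 5284] = 5202.3695
r = -3224 / 5202.3695 ≈ -0.6197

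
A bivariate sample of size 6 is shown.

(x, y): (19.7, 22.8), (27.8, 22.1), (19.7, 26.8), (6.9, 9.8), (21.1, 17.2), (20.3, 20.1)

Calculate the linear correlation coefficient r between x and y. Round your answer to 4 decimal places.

0.7229

n = 6, Σx = 115.5, Σy = 118.8, Σx² = 2453.93, Σy² = 2522.38, Σxy = 2430.07
nΣxy − ΣxΣy = 14580.42 − 13721.4 = 859.02
nΣx² − (Σx)² = 14723.58 − 13340.25 = 1383.33; nΣy² − (Σy)² = 15134.28 − 14113.44 = 1020.84
r = 859.02 / √(1383.33 × 1020.84) = 859.02 / 1188.3428 ≈ 0.7229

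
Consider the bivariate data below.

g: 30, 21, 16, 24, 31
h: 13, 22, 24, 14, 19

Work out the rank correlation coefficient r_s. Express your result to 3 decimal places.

-0.700

Rank g: 4, 2, 1, 3, 5
Rank h: 1, 4, 5, 2, 3
d = rank(g) − rank(h): 3, -2, -4, 1, 2; Σd² = 34
ρ = 1 − 6Σd² / [n(n²−1)] = 1 − 6×34 / (5×24) = 1 − 204/120 ≈ -0.700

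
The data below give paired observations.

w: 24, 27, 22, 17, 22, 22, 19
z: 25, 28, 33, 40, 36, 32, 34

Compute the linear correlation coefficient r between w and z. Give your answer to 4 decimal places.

n = 7, Σw = 153, Σz = 228, Σw² = 3407, Σz² = 7574, Σwz = 4904
nΣwz − ΣwΣz = 34328 − 34884 = -556
nΣw² − (Σw)² = 23849 − 23409 = 440; nΣz² − (Σz)² = 53018 − 51984 = 1034
r = -556 / √(440 × 1034) = -556 / 674.5072 ≈ -0.8243

-0.8243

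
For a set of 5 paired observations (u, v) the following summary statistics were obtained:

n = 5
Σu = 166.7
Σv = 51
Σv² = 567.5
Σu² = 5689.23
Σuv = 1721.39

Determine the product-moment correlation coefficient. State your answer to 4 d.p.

r = (nΣuv − ΣuΣv) / √[(nΣu² − (Σu)²)(nΣv² − (Σv)²)]
Numerator: 5×1721.39 − 166.7×51 = 105.25
Denominator: √[(28446.15 − 27788.89)(2837.5 − 2601)] = √[657.26 × 236.5] = 394.2613
r = 105.25 / 394.2613 ≈ 0.2670

0.2670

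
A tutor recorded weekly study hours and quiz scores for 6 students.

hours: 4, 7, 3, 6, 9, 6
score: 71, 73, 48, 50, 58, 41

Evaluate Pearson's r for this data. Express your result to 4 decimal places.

n = 6, Σx = 35, Σy = 341, Σx² = 227, Σy² = 20219, Σxy = 2007
nΣxy − ΣxΣy = 12042 − 11935 = 107
nΣx² − (Σx)² = 1362 − 1225 = 137; nΣy² − (Σy)² = 121314 − 116281 = 5033
r = 107 / √(137 × 5033) = 107 / 830.3740 ≈ 0.1289

0.1289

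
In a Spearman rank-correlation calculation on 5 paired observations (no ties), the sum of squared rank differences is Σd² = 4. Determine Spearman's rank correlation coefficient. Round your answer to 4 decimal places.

ρ = 1 − 6Σd² / [n(n²−1)] = 1 − 6×4 / (5×24)
  = 1 − 24/120 = 1 − 0.20000 ≈ 0.8000

0.8000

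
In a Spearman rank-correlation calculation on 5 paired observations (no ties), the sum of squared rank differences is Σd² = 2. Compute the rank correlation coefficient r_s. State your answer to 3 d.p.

ρ = 1 − 6Σd² / [n(n²−1)] = 1 − 6×2 / (5×24)
  = 1 − 12/120 = 1 − 0.1000 ≈ 0.900

0.900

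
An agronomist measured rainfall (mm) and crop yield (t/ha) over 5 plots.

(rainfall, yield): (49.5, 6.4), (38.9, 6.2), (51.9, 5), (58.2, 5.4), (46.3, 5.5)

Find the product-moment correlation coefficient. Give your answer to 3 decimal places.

n = 5, Σx = 244.8, Σy = 28.5, Σx² = 12188, Σy² = 163.81, Σxy = 1386.41
nΣxy − ΣxΣy = 6932.05 − 6976.8 = -44.75
nΣx² − (Σx)² = 60940 − 59927.04 = 1012.96; nΣy² − (Σy)² = 819.05 − 812.25 = 6.8
r = -44.75 / √(1012.96 × 6.8) = -44.75 / 82.9947 ≈ -0.539

-0.539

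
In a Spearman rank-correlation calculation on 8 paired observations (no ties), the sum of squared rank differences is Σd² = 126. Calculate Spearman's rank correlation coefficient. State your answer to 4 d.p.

ρ = 1 − 6Σd² / [n(n²−1)] = 1 − 6×126 / (8×63)
  = 1 − 756/504 = 1 − 1.50000 ≈ -0.5000

-0.5000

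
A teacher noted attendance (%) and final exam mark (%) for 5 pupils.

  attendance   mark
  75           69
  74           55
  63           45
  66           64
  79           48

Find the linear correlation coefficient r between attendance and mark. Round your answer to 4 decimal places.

n = 5, Σx = 357, Σy = 281, Σx² = 25667, Σy² = 16211, Σxy = 20096
nΣxy − ΣxΣy = 100480 − 100317 = 163
nΣx² − (Σx)² = 128335 − 127449 = 886; nΣy² − (Σy)² = 81055 − 78961 = 2094
r = 163 / √(886 × 2094) = 163 / 1362.0881 ≈ 0.1197

0.1197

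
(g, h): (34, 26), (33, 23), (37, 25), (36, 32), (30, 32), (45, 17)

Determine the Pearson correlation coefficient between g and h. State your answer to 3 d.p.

-0.748

n = 6, Σg = 215, Σh = 155, Σg² = 7835, Σh² = 4167, Σgh = 5445
nΣgh − ΣgΣh = 32670 − 33325 = -655
nΣg² − (Σg)² = 47010 − 46225 = 785; nΣh² − (Σh)² = 25002 − 24025 = 977
r = -655 / √(785 × 977) = -655 / 875.7540 ≈ -0.748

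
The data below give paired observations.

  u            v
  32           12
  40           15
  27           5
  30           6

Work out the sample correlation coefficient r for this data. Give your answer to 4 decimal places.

0.9188

n = 4, Σu = 129, Σv = 38, Σu² = 4253, Σv² = 430, Σuv = 1299
nΣuv − ΣuΣv = 5196 − 4902 = 294
nΣu² − (Σu)² = 17012 − 16641 = 371; nΣv² − (Σv)² = 1720 − 1444 = 276
r = 294 / √(371 × 276) = 294 / 319.9937 ≈ 0.9188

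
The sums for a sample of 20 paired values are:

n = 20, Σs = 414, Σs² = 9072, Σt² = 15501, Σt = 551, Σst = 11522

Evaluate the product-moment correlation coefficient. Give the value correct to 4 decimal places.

0.2897

r = (nΣst − ΣsΣt) / √[(nΣs² − (Σs)²)(nΣt² − (Σt)²)]
Numerator: 20×11522 − 414×551 = 2326
Denominator: √[(181440 − 171396)(310020 − 303601)] = √[10044 × 6419] = 8029.4730
r = 2326 / 8029.4730 ≈ 0.2897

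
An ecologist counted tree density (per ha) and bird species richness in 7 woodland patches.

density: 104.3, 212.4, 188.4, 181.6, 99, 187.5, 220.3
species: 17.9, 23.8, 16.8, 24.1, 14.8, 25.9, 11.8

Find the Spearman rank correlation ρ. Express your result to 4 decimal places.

-0.1429

Rank density: 2, 6, 5, 3, 1, 4, 7
Rank species: 4, 5, 3, 6, 2, 7, 1
d = rank(density) − rank(species): -2, 1, 2, -3, -1, -3, 6; Σd² = 64
ρ = 1 − 6Σd² / [n(n²−1)] = 1 − 6×64 / (7×48) = 1 − 384/336 ≈ -0.1429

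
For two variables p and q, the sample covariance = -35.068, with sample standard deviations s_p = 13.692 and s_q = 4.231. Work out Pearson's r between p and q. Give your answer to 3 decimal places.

-0.605

r = Cov(p,q) / (s_p · s_q) = -35.068 / (13.692 × 4.231)
  = -35.068 / 57.9309 ≈ -0.605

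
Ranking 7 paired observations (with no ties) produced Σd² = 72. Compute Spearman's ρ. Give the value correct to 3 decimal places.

ρ = 1 − 6Σd² / [n(n²−1)] = 1 − 6×72 / (7×48)
  = 1 − 432/336 = 1 − 1.2857 ≈ -0.286

-0.286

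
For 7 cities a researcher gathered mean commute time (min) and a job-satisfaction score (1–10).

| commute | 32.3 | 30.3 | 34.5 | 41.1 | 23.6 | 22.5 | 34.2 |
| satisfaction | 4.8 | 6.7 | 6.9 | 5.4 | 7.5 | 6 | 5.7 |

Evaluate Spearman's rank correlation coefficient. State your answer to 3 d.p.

-0.357

Rank commute: 4, 3, 6, 7, 2, 1, 5
Rank satisfaction: 1, 5, 6, 2, 7, 4, 3
d = rank(commute) − rank(satisfaction): 3, -2, 0, 5, -5, -3, 2; Σd² = 76
ρ = 1 − 6Σd² / [n(n²−1)] = 1 − 6×76 / (7×48) = 1 − 456/336 ≈ -0.357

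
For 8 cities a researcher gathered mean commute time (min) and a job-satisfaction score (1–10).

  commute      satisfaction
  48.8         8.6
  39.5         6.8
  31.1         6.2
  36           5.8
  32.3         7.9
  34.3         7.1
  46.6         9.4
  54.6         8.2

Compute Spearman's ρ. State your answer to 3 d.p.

Rank commute: 7, 5, 1, 4, 2, 3, 6, 8
Rank satisfaction: 7, 3, 2, 1, 5, 4, 8, 6
d = rank(commute) − rank(satisfaction): 0, 2, -1, 3, -3, -1, -2, 2; Σd² = 32
ρ = 1 − 6Σd² / [n(n²−1)] = 1 − 6×32 / (8×63) = 1 − 192/504 ≈ 0.619

0.619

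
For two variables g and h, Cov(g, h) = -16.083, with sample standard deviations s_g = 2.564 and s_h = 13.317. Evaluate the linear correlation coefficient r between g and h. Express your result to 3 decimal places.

-0.471

r = Cov(g,h) / (s_g · s_h) = -16.083 / (2.564 × 13.317)
  = -16.083 / 34.1448 ≈ -0.471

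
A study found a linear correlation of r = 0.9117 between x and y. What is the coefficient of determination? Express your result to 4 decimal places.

0.8312

r² = (0.9117)² = 0.8312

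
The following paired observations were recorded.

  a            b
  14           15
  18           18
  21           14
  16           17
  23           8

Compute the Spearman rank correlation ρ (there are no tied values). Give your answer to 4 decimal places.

-0.6000

Rank a: 1, 3, 4, 2, 5
Rank b: 3, 5, 2, 4, 1
d = rank(a) − rank(b): -2, -2, 2, -2, 4; Σd² = 32
ρ = 1 − 6Σd² / [n(n²−1)] = 1 − 6×32 / (5×24) = 1 − 192/120 ≈ -0.6000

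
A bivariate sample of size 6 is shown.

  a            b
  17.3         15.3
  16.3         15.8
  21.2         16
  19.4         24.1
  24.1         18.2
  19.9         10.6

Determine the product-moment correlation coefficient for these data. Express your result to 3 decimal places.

0.138

n = 6, Σa = 118.2, Σb = 100, Σa² = 2367.6, Σb² = 1764.14, Σab = 1978.53
nΣab − ΣaΣb = 11871.18 − 11820 = 51.18
nΣa² − (Σa)² = 14205.6 − 13971.24 = 234.36; nΣb² − (Σb)² = 10584.84 − 10000 = 584.84
r = 51.18 / √(234.36 × 584.84) = 51.18 / 370.2203 ≈ 0.138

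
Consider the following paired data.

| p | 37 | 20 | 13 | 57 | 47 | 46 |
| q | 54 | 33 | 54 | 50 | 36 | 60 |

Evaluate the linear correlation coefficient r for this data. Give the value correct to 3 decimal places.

n = 6, Σp = 220, Σq = 287, Σp² = 9512, Σq² = 14317, Σpq = 10662
nΣpq − ΣpΣq = 63972 − 63140 = 832
nΣp² − (Σp)² = 57072 − 48400 = 8672; nΣq² − (Σq)² = 85902 − 82369 = 3533
r = 832 / √(8672 × 3533) = 832 / 5535.1762 ≈ 0.150

0.150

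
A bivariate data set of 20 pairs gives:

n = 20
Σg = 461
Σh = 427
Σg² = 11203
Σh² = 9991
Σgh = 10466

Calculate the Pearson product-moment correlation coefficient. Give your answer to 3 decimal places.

0.878

r = (nΣgh − ΣgΣh) / √[(nΣg² − (Σg)²)(nΣh² − (Σh)²)]
Numerator: 20×10466 − 461×427 = 12473
Denominator: √[(224060 − 212521)(199820 − 182329)] = √[11539 × 17491] = 14206.6410
r = 12473 / 14206.6410 ≈ 0.878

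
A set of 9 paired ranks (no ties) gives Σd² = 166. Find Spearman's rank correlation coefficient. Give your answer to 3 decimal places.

-0.383

ρ = 1 − 6Σd² / [n(n²−1)] = 1 − 6×166 / (9×80)
  = 1 − 996/720 = 1 − 1.3833 ≈ -0.383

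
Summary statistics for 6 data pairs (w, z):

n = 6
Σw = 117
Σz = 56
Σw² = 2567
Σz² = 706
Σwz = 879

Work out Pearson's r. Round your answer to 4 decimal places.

r = (nΣwz − ΣwΣz) / √[(nΣw² − (Σw)²)(nΣz² − (Σz)²)]
Numerator: 6×879 − 117×56 = -1278
Denominator: √[(15402 − 13689)(4236 − 3136)] = √[1713 × 1100] = 1372.6981
r = -1278 / 1372.6981 ≈ -0.9310

-0.9310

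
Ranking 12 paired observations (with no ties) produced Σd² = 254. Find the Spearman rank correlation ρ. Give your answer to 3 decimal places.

0.112

ρ = 1 − 6Σd² / [n(n²−1)] = 1 − 6×254 / (12×143)
  = 1 − 1524/1716 = 1 − 0.8881 ≈ 0.112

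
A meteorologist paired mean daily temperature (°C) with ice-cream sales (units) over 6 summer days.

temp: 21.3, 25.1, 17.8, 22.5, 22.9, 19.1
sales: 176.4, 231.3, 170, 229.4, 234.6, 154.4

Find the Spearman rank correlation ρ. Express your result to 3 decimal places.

Rank temp: 3, 6, 1, 4, 5, 2
Rank sales: 3, 5, 2, 4, 6, 1
d = rank(temp) − rank(sales): 0, 1, -1, 0, -1, 1; Σd² = 4
ρ = 1 − 6Σd² / [n(n²−1)] = 1 − 6×4 / (6×35) = 1 − 24/210 ≈ 0.886

0.886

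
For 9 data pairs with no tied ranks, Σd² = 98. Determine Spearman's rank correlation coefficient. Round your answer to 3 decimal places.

ρ = 1 − 6Σd² / [n(n²−1)] = 1 − 6×98 / (9×80)
  = 1 − 588/720 = 1 − 0.8167 ≈ 0.183

0.183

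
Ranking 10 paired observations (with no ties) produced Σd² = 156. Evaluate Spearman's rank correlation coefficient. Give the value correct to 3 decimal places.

0.055

ρ = 1 − 6Σd² / [n(n²−1)] = 1 − 6×156 / (10×99)
  = 1 − 936/990 = 1 − 0.9455 ≈ 0.055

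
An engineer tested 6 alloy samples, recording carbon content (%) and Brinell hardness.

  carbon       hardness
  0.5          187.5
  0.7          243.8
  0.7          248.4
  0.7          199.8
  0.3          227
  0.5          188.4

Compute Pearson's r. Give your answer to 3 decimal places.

n = 6, Σx = 3.4, Σy = 1294.9, Σx² = 2.06, Σy² = 283240.85, Σxy = 740.45
nΣxy − ΣxΣy = 4442.7 − 4402.66 = 40.04
nΣx² − (Σx)² = 12.36 − 11.56 = 0.8; nΣy² − (Σy)² = 1699445.1 − 1676766.01 = 22679.09
r = 40.04 / √(0.8 × 22679.09) = 40.04 / 134.6970 ≈ 0.297

0.297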